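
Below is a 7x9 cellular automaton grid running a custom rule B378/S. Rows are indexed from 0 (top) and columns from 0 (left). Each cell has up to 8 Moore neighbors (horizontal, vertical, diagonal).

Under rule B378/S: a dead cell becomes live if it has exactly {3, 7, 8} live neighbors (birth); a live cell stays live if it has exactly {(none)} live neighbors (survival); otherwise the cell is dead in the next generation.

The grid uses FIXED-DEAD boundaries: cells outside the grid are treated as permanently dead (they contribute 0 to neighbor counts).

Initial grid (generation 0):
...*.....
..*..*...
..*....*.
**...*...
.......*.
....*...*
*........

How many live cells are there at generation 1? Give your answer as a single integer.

Simulating step by step:
Generation 0 (given above): 12 live cells
Generation 1: 3 live cells
.........
...*.....
......*..
......*..
.........
.........
.........
Population at generation 1: 3

Answer: 3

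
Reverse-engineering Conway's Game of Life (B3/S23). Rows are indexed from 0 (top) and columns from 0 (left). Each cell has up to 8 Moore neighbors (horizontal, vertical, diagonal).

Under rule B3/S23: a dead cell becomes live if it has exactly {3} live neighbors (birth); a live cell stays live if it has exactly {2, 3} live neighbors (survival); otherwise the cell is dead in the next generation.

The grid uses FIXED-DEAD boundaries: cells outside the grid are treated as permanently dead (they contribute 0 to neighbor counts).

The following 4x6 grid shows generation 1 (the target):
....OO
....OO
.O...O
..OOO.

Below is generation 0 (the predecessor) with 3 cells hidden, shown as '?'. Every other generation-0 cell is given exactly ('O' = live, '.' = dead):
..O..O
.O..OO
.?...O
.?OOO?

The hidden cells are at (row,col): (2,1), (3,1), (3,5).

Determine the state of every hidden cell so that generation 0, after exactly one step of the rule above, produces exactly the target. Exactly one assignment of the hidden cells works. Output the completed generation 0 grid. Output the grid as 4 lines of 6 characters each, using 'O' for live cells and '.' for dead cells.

Hidden generation-0 cells (in order): (2,1), (3,1), (3,5).
A hidden cell only influences target cells in its own 3x3 neighborhood. Try each of the 2^3 = 8 assignments, step the completed generation 0 forward once under B3/S23, and compare with the target:
  (2,1)=. (3,1)=. (3,5)=. -> step gives (2,1)='.' but target has 'O' -> reject
  (2,1)=. (3,1)=. (3,5)=O -> step gives (2,1)='.' but target has 'O' -> reject
  (2,1)=. (3,1)=O (3,5)=. -> step reproduces the target at every cell -> ACCEPT
  (2,1)=. (3,1)=O (3,5)=O -> step gives (2,5)='.' but target has 'O' -> reject
  (2,1)=O (3,1)=. (3,5)=. -> step gives (1,1)='O' but target has '.' -> reject
  (2,1)=O (3,1)=. (3,5)=O -> step gives (1,1)='O' but target has '.' -> reject
  (2,1)=O (3,1)=O (3,5)=. -> step gives (1,1)='O' but target has '.' -> reject
  (2,1)=O (3,1)=O (3,5)=O -> step gives (1,1)='O' but target has '.' -> reject
Unique solution: (2,1)=dead, (3,1)=live, (3,5)=dead.
Check: live-neighbor counts of every cell in the completed generation 0:
121232
112233
234453
112222
Applying B3/S23 to generation 0 with these counts gives:
....OO
....OO
.O...O
..OOO.
which matches the target exactly.

Answer: ..O..O
.O..OO
.....O
.OOOO.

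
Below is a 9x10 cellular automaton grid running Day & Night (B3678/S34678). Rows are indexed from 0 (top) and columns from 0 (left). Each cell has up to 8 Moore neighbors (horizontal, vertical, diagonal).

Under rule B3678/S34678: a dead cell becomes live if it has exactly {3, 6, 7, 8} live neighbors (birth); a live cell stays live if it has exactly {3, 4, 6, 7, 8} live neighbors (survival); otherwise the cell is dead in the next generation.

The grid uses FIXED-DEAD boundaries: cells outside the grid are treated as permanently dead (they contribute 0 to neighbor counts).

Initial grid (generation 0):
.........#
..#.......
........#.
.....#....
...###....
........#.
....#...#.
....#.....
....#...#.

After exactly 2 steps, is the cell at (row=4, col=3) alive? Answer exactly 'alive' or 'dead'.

Answer: dead

Derivation:
Simulating step by step:
Generation 0 (given above): 13 live cells
Generation 1: 5 live cells
..........
..........
..........
..........
....#.....
...#.#....
..........
...#.#....
..........
Generation 2: 1 live cells
..........
..........
..........
..........
..........
....#.....
..........
..........
..........

Cell (4,3) at generation 2: 0 -> dead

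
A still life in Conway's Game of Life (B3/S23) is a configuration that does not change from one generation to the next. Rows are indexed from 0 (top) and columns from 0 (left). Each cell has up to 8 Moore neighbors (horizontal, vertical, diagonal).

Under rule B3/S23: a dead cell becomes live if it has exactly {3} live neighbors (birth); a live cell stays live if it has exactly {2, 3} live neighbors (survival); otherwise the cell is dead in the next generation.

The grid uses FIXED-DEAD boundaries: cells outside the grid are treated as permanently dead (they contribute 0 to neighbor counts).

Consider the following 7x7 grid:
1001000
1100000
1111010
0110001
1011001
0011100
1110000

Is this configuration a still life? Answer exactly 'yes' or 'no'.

Answer: no

Derivation:
Compute generation 1 and compare to generation 0 (given above):
Generation 1:
1100000
0001100
0001000
0000111
0000110
1000100
0110000
Cell (0,1) differs: gen0=0 vs gen1=1 -> NOT a still life.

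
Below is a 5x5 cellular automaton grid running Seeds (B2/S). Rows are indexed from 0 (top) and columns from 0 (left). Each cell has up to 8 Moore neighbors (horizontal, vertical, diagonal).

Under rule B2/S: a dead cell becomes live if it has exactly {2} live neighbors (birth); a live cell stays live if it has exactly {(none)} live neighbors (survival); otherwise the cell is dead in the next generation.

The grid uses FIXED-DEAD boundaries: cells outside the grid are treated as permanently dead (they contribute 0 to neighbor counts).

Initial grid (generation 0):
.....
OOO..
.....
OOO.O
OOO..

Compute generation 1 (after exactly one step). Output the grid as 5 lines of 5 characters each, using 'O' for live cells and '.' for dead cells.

Simulating step by step:
Generation 0 (given above): 10 live cells
Generation 1: 2 live cells
(generation 1 grid is the final answer)

Answer: O.O..
.....
.....
.....
.....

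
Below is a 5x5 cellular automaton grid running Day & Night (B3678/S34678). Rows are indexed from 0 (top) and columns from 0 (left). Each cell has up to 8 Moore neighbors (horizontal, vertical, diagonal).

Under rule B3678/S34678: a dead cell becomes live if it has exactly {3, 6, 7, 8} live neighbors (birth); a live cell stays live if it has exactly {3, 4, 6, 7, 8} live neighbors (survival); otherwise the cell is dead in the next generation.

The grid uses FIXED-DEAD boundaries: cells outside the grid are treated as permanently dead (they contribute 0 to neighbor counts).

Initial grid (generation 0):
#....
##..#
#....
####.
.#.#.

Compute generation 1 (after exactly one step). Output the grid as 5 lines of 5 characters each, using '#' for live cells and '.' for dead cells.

Simulating step by step:
Generation 0 (given above): 11 live cells
Generation 1: 11 live cells
(generation 1 grid is the final answer)

Answer: .#...
##...
##.#.
###..
##...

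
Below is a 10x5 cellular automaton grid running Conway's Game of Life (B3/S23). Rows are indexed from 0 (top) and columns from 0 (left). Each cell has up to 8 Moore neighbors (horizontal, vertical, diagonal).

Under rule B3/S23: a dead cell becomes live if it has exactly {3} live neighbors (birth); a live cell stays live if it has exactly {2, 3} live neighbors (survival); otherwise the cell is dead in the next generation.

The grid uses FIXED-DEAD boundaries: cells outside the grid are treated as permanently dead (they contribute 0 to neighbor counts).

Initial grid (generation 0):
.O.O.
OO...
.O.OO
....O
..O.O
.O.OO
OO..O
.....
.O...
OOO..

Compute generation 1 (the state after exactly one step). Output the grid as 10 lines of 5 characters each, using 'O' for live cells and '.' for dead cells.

Answer: OOO..
OO.OO
OOOOO
..O.O
..O.O
OO..O
OOOOO
OO...
OOO..
OOO..

Derivation:
Simulating step by step:
Generation 0 (given above): 20 live cells
Generation 1: 32 live cells
(generation 1 grid is the final answer)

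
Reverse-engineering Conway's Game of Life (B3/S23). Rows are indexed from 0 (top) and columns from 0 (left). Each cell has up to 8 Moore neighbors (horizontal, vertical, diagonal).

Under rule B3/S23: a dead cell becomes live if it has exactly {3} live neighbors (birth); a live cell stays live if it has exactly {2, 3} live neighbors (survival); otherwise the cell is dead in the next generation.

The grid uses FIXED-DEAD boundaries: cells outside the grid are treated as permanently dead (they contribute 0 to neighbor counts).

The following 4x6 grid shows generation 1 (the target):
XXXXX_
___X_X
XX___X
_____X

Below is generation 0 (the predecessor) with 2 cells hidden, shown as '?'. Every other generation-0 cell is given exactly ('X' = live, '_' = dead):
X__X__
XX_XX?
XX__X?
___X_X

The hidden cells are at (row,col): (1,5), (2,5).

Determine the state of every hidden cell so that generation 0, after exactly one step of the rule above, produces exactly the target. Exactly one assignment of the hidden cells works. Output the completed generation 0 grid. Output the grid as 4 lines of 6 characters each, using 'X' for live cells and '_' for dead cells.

Answer: X__X__
XX_XX_
XX__XX
___X_X

Derivation:
Hidden generation-0 cells (in order): (1,5), (2,5).
A hidden cell only influences target cells in its own 3x3 neighborhood. Try each of the 2^2 = 4 assignments, step the completed generation 0 forward once under B3/S23, and compare with the target:
  (1,5)=_ (2,5)=_ -> step gives (1,4)='X' but target has '_' -> reject
  (1,5)=_ (2,5)=X -> step reproduces the target at every cell -> ACCEPT
  (1,5)=X (2,5)=_ -> step gives (0,4)='_' but target has 'X' -> reject
  (1,5)=X (2,5)=X -> step gives (0,4)='_' but target has 'X' -> reject
Unique solution: (1,5)=dead, (2,5)=live.
Check: live-neighbor counts of every cell in the completed generation 0:
233231
444343
334453
222142
Applying B3/S23 to generation 0 with these counts gives:
XXXXX_
___X_X
XX___X
_____X
which matches the target exactly.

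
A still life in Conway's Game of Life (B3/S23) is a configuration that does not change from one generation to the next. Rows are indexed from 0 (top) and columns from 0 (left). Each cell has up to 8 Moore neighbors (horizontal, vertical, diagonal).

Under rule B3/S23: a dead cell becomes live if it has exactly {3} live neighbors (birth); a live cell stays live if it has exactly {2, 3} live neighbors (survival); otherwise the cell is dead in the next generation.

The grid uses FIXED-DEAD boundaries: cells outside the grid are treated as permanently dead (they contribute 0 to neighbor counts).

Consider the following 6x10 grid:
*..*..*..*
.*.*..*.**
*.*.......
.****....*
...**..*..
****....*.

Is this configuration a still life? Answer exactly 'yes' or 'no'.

Compute generation 1 and compare to generation 0 (given above):
Generation 1:
..*....***
**.*...***
*...*...**
.*..*.....
*.......*.
.****.....
Cell (0,0) differs: gen0=1 vs gen1=0 -> NOT a still life.

Answer: no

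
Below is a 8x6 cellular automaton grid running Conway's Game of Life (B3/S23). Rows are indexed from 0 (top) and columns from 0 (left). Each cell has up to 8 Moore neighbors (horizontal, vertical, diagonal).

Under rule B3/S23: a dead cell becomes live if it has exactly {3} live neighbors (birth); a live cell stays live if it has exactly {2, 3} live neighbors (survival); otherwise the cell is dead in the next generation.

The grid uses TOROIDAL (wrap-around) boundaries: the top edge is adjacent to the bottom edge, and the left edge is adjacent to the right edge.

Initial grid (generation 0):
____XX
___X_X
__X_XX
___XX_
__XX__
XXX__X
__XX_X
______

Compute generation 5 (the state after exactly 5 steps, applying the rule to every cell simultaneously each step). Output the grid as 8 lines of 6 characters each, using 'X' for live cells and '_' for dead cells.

Answer: _X____
XXX___
X__XXX
X_____
X_X_XX
_XXX__
__XX__
_X____

Derivation:
Simulating step by step:
Generation 0 (given above): 18 live cells
Generation 1: 17 live cells
____XX
X__X__
__X__X
_____X
X____X
X____X
__XXXX
___X_X
Generation 2: 17 live cells
X__X_X
X__X__
X___XX
____XX
____X_
_X_X__
__XX__
X_X___
Generation 3: 21 live cells
X_XXXX
_X_X__
X__X__
X__X__
___XXX
___XX_
___X__
X_X_XX
Generation 4: 15 live cells
______
_X____
XX_XX_
X_XX__
__X__X
__X__X
__X___
X_X___
Generation 5: 19 live cells
(generation 5 grid is the final answer)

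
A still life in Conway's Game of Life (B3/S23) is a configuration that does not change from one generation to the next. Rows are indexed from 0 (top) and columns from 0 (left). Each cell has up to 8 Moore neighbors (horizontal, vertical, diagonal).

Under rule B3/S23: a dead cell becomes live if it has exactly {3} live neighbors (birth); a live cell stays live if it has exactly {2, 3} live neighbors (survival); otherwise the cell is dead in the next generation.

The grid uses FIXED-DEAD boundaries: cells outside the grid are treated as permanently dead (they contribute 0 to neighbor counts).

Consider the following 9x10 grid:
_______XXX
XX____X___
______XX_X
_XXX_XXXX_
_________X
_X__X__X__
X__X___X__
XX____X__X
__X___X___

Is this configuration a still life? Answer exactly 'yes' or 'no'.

Answer: no

Derivation:
Compute generation 1 and compare to generation 0 (given above):
Generation 1:
_______XX_
______X__X
X_________
__X__X___X
_X_XXX____
________X_
X_X___XXX_
XXX___XX__
_X________
Cell (0,9) differs: gen0=1 vs gen1=0 -> NOT a still life.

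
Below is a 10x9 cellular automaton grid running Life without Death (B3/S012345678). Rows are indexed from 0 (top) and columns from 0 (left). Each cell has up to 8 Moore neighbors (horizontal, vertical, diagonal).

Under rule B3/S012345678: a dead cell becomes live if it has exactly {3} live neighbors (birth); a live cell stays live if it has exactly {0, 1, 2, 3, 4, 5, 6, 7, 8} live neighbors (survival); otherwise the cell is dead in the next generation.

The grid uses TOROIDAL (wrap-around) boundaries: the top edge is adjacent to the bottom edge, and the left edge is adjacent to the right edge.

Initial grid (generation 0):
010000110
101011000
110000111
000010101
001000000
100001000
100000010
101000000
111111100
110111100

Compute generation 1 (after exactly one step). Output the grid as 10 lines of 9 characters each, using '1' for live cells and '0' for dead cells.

Simulating step by step:
Generation 0 (given above): 35 live cells
Generation 1: 48 live cells
(generation 1 grid is the final answer)

Answer: 010000111
101011000
110110111
010011101
001001000
110001001
100000010
101011100
111111101
110111101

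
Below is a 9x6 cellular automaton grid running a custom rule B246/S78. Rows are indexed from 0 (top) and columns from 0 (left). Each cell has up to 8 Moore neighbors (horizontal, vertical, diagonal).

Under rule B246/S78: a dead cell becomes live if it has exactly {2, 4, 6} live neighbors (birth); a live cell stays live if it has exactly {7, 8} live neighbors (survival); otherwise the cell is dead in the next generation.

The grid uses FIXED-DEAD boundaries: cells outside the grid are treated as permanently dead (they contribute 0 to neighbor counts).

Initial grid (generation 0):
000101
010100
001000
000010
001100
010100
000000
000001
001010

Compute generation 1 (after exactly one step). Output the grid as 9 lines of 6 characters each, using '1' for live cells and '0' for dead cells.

Answer: 000000
001000
010010
010100
010000
001010
001010
000110
000101

Derivation:
Simulating step by step:
Generation 0 (given above): 13 live cells
Generation 1: 14 live cells
(generation 1 grid is the final answer)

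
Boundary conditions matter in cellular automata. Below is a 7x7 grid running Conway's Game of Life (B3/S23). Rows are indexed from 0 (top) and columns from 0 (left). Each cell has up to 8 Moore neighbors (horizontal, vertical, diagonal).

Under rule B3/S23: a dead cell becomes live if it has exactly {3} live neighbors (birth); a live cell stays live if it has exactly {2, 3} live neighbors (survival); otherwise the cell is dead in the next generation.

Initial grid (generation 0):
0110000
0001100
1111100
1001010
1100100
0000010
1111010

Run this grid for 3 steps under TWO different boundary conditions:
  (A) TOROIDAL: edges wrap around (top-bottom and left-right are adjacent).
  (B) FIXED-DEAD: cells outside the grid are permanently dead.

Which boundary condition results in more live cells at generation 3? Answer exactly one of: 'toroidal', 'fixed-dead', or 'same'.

Under TOROIDAL boundary, generation 3:
1111000
0011000
0000111
0000111
0010000
1111000
0000000
Population = 17

Under FIXED-DEAD boundary, generation 3:
0011100
1010010
1110001
0000000
0000000
0011011
0011100
Population = 17

Comparison: toroidal=17, fixed-dead=17 -> same

Answer: same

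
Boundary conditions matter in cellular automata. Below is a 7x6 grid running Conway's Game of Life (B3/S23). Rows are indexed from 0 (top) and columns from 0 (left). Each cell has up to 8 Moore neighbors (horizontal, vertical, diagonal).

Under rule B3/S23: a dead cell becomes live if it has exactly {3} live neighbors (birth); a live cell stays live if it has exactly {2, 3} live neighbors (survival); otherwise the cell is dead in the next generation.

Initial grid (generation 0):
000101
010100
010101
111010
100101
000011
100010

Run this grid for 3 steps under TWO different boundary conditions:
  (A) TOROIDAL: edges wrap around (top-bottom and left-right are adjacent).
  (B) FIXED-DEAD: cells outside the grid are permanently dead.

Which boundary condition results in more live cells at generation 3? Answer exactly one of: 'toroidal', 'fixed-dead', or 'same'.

Under TOROIDAL boundary, generation 3:
000100
000100
001000
001010
000000
110001
000000
Population = 8

Under FIXED-DEAD boundary, generation 3:
001110
001010
010010
010000
000000
010001
000111
Population = 13

Comparison: toroidal=8, fixed-dead=13 -> fixed-dead

Answer: fixed-dead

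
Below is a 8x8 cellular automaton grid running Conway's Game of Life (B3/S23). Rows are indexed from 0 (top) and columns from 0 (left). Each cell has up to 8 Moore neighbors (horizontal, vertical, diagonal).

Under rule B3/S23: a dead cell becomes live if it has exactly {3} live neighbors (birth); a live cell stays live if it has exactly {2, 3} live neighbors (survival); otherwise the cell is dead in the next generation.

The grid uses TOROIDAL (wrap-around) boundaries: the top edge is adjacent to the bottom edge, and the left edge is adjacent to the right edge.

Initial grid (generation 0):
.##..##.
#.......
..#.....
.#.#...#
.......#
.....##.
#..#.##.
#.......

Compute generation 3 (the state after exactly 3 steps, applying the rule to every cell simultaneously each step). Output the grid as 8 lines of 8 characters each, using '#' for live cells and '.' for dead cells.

Answer: #.#.#.#.
.......#
..##....
..##...#
##.....#
......##
...##.#.
#######.

Derivation:
Simulating step by step:
Generation 0 (given above): 17 live cells
Generation 1: 19 live cells
##.....#
..#.....
###.....
#.#.....
#......#
....##..
....###.
#.#.#...
Generation 2: 20 live cells
#.##...#
..#....#
#.##....
..#.....
##.....#
....#..#
......#.
#..##.#.
Generation 3: 25 live cells
(generation 3 grid is the final answer)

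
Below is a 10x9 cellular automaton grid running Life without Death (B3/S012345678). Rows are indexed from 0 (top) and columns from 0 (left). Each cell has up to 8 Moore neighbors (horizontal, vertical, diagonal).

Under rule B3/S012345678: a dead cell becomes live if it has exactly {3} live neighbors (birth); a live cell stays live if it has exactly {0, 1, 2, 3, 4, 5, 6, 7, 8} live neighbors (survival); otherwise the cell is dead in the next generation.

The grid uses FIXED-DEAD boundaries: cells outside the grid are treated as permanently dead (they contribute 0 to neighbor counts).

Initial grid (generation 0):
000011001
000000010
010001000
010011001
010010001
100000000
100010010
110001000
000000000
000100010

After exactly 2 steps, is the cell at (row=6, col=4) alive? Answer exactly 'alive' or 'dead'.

Simulating step by step:
Generation 0 (given above): 22 live cells
Generation 1: 32 live cells
000011001
000011110
010011100
111011001
110011001
110000000
100010010
110001000
000000000
000100010
Generation 2: 40 live cells
000011011
000111110
111011100
111011011
110111001
110011000
100010010
110001000
000000000
000100010

Cell (6,4) at generation 2: 1 -> alive

Answer: alive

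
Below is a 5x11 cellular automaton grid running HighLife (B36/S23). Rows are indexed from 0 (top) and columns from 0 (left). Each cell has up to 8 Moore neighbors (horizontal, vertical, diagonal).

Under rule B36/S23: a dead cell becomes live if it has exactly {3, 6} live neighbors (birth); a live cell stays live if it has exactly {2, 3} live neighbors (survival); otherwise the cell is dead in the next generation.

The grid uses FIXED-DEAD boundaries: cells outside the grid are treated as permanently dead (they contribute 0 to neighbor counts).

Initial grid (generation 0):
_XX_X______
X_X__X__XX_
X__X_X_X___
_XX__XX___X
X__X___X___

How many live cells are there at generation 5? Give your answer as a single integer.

Answer: 17

Derivation:
Simulating step by step:
Generation 0 (given above): 20 live cells
Generation 1: 23 live cells
_XXX_______
X_X__XX_X__
X__X_X_XXX_
XXXX_X_X___
_XX___X____
Generation 2: 21 live cells
_XXX_______
X____XX_XX_
XX_X_XX__X_
X__X_X_X___
X__X__X____
Generation 3: 19 live cells
_XX________
X__X_XXXXX_
XXX______X_
X__X_X_X___
____X_X____
Generation 4: 26 live cells
_XX___XXX__
XX_X__XXXX_
X_XX_X___X_
X_XXXXX____
____XXX____
Generation 5: 17 live cells
XXX___X__X_
X_XXXX___X_
XX__X____X_
__X________
______X____
Population at generation 5: 17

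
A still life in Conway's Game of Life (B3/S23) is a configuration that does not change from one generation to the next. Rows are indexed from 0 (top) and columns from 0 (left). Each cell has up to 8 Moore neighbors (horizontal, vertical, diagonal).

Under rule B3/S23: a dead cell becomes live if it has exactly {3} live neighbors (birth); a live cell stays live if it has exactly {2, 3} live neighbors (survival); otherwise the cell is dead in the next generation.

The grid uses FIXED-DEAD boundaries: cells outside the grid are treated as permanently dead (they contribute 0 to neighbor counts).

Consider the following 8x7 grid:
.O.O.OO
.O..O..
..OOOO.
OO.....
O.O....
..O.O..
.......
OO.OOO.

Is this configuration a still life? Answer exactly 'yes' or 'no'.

Answer: no

Derivation:
Compute generation 1 and compare to generation 0 (given above):
Generation 1:
..O.OO.
.O....O
O.OOOO.
O...O..
O.OO...
.O.O...
.OO..O.
....O..
Cell (0,1) differs: gen0=1 vs gen1=0 -> NOT a still life.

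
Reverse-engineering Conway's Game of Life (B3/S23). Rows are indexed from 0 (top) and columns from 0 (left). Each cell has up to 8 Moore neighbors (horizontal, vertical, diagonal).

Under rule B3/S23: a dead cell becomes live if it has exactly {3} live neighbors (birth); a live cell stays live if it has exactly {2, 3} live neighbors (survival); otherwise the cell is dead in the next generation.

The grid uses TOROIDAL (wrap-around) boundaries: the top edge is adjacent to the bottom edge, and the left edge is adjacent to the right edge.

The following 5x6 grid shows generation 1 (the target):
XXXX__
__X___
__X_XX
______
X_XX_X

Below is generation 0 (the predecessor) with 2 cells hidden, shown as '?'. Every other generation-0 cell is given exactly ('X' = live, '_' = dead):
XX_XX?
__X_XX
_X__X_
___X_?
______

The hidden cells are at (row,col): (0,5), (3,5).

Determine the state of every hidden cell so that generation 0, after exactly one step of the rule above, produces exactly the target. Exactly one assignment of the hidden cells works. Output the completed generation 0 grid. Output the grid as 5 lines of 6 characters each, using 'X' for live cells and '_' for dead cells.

Hidden generation-0 cells (in order): (0,5), (3,5).
A hidden cell only influences target cells in its own 3x3 neighborhood. Try each of the 2^2 = 4 assignments, step the completed generation 0 forward once under B3/S23, and compare with the target:
  (0,5)=_ (3,5)=_ -> step gives (0,4)='X' but target has '_' -> reject
  (0,5)=_ (3,5)=X -> step gives (0,4)='X' but target has '_' -> reject
  (0,5)=X (3,5)=_ -> step reproduces the target at every cell -> ACCEPT
  (0,5)=X (3,5)=X -> step gives (2,0)='X' but target has '_' -> reject
Unique solution: (0,5)=live, (3,5)=dead.
Check: live-neighbor counts of every cell in the completed generation 0:
323344
543555
213433
112121
323343
Applying B3/S23 to generation 0 with these counts gives:
XXXX__
__X___
__X_XX
______
X_XX_X
which matches the target exactly.

Answer: XX_XXX
__X_XX
_X__X_
___X__
______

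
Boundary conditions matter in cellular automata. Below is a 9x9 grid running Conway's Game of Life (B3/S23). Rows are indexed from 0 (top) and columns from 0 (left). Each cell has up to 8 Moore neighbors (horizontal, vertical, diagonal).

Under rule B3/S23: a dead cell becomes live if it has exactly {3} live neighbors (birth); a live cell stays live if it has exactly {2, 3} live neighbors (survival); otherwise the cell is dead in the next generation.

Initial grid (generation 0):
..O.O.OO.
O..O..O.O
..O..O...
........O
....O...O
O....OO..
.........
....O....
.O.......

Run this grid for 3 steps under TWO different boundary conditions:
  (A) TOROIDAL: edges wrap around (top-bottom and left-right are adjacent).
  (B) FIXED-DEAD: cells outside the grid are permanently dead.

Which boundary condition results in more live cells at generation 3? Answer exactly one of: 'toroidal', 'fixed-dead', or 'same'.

Under TOROIDAL boundary, generation 3:
....O..OO
.OOO...O.
OOOO...OO
.OO...O..
......O..
.....O.O.
....OO...
O...O...O
O...O..OO
Population = 28

Under FIXED-DEAD boundary, generation 3:
..OO.OO..
.....OO..
..O.O....
.........
......O..
.....O...
.........
.........
.........
Population = 10

Comparison: toroidal=28, fixed-dead=10 -> toroidal

Answer: toroidal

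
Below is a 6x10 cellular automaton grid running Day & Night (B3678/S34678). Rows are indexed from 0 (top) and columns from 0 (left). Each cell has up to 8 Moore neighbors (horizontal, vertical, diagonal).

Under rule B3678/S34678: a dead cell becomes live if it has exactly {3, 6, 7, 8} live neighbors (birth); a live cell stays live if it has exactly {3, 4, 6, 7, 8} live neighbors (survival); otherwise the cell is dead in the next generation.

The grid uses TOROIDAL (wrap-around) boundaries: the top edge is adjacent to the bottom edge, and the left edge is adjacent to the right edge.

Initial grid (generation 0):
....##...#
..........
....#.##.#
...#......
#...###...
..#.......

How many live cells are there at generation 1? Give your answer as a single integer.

Answer: 7

Derivation:
Simulating step by step:
Generation 0 (given above): 13 live cells
Generation 1: 7 live cells
..........
....#.#.#.
..........
.......#..
...#......
...#..#...
Population at generation 1: 7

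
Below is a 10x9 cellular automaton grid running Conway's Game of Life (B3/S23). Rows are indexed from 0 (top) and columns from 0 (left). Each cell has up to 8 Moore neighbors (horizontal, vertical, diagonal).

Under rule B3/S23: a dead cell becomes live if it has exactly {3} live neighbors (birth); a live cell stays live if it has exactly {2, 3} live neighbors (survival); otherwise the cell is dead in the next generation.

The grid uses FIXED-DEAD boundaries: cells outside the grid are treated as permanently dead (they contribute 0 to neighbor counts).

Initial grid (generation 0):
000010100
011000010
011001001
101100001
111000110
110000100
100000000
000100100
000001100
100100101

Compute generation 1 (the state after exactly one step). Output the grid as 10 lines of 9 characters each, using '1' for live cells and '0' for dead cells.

Answer: 000000000
011101110
100000011
100100101
000100110
001000110
110000000
000001100
000011100
000001110

Derivation:
Simulating step by step:
Generation 0 (given above): 30 live cells
Generation 1: 29 live cells
(generation 1 grid is the final answer)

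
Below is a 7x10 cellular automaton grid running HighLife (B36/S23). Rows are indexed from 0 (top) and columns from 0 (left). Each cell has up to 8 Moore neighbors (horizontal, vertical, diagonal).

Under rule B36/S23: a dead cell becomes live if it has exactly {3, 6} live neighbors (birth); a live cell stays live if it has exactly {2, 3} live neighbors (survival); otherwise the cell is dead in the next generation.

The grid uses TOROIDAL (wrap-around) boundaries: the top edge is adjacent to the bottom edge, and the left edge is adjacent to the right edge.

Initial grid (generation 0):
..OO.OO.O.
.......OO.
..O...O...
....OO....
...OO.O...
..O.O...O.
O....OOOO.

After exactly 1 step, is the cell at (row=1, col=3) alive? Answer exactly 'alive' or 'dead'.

Answer: alive

Derivation:
Simulating step by step:
Generation 0 (given above): 22 live cells
Generation 1: 17 live cells
....OO....
..OO.O..O.
.....OOO..
....O.O...
..........
....O...OO
.OO.....O.

Cell (1,3) at generation 1: 1 -> alive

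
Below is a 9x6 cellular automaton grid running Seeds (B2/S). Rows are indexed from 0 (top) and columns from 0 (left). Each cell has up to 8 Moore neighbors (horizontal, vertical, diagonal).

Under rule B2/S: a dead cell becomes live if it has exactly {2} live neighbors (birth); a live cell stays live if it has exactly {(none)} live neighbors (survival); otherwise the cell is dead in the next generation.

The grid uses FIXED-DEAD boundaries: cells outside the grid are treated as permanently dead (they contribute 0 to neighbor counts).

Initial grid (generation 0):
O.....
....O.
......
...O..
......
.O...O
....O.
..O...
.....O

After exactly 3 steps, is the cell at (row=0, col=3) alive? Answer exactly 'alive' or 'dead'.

Answer: alive

Derivation:
Simulating step by step:
Generation 0 (given above): 8 live cells
Generation 1: 12 live cells
......
......
...OO.
......
..O.O.
....O.
.OOO.O
...OOO
......
Generation 2: 8 live cells
......
...OO.
......
..O..O
.....O
......
......
.O....
...O.O
Generation 3: 10 live cells
...OO.
......
..O..O
....O.
....O.
......
......
..O.O.
..O.O.

Cell (0,3) at generation 3: 1 -> alive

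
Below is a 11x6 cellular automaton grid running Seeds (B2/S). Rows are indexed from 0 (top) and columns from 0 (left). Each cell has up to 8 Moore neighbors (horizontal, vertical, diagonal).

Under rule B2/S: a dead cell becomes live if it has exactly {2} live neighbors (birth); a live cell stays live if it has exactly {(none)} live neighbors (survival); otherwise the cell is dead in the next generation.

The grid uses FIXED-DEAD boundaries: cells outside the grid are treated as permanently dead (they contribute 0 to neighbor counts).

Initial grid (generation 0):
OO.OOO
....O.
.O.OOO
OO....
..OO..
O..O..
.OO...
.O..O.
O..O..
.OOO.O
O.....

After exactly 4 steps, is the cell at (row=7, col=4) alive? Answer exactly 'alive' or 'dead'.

Answer: alive

Derivation:
Simulating step by step:
Generation 0 (given above): 27 live cells
Generation 1: 8 live cells
..O...
......
......
.....O
....O.
....O.
....O.
......
.....O
......
...OO.
Generation 2: 8 live cells
......
......
......
....O.
...O..
......
...O.O
....OO
......
...O.O
......
Generation 3: 8 live cells
......
......
......
...O..
....O.
..OO..
......
...O..
...O..
....O.
....O.
Generation 4: 9 live cells
......
......
......
....O.
......
....O.
....O.
..O.O.
..O...
.....O
...O.O

Cell (7,4) at generation 4: 1 -> alive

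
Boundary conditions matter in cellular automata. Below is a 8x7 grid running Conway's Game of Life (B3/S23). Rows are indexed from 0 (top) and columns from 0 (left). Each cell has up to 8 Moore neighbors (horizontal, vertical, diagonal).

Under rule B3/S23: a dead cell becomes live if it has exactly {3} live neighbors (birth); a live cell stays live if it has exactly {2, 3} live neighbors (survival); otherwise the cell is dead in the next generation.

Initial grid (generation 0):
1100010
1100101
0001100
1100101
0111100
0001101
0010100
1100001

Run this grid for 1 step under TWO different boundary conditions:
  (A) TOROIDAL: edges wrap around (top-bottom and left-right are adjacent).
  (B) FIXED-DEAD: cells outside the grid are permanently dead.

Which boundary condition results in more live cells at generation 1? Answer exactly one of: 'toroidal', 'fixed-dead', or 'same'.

Under TOROIDAL boundary, generation 1:
0010010
0111101
0011100
1100000
0100001
0100000
0110101
0010011
Population = 22

Under FIXED-DEAD boundary, generation 1:
1100010
1111100
0011100
1100000
1100000
0100000
0110100
0100000
Population = 20

Comparison: toroidal=22, fixed-dead=20 -> toroidal

Answer: toroidal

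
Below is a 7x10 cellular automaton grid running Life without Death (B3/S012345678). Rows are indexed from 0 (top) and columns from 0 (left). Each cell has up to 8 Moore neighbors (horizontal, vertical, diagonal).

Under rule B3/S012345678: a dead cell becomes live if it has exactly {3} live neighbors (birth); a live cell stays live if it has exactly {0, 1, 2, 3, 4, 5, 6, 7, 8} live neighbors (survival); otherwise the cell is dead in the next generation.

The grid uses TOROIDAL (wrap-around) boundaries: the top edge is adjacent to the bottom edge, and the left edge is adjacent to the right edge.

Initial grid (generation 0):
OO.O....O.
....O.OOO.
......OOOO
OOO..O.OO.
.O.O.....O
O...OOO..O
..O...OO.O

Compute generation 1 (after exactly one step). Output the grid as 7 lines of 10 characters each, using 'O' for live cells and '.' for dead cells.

Answer: OOOO.O..O.
O...OOOOO.
OO....OOOO
OOO..O.OO.
.O.O...O.O
OOOOOOOO.O
..OOO.OO.O

Derivation:
Simulating step by step:
Generation 0 (given above): 30 live cells
Generation 1: 43 live cells
(generation 1 grid is the final answer)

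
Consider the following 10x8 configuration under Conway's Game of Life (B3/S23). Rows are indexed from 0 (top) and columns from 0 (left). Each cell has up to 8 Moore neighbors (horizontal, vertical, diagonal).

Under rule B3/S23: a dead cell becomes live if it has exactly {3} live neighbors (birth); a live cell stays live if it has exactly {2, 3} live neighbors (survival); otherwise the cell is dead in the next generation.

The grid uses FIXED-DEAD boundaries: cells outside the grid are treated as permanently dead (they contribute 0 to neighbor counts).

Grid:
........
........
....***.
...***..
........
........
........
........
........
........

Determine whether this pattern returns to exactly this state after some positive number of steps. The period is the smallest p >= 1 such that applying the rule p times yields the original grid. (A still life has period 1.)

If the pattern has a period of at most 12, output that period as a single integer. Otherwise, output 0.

Answer: 2

Derivation:
Simulating and comparing each generation to the original:
Gen 0 (original, given above): 6 live cells
Gen 1: 6 live cells, differs from original
Gen 2: 6 live cells, MATCHES original -> period = 2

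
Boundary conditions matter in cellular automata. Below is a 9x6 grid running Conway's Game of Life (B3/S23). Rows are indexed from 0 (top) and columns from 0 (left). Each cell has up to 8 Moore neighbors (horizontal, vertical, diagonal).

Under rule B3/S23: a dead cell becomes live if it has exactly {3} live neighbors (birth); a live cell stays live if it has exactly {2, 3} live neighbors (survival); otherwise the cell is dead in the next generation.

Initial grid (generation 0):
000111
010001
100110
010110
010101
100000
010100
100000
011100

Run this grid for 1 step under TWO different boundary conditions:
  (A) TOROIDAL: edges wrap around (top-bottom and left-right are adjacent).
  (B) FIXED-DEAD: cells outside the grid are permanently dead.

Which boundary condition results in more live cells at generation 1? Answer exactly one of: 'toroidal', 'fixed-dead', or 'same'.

Under TOROIDAL boundary, generation 1:
010101
001000
110100
010000
010101
110010
110000
100100
111101
Population = 23

Under FIXED-DEAD boundary, generation 1:
000011
001001
110101
110001
110100
110010
110000
100100
011000
Population = 23

Comparison: toroidal=23, fixed-dead=23 -> same

Answer: same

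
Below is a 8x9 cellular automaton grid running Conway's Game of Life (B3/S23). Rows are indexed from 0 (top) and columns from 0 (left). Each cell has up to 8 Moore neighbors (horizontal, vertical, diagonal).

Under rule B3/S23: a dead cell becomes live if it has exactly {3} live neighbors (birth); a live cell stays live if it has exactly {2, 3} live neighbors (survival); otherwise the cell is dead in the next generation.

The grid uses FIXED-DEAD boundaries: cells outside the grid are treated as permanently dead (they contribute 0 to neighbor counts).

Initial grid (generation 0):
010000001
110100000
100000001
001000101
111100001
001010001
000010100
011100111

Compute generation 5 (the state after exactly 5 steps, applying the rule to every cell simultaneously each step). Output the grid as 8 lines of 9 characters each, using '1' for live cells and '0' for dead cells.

Simulating step by step:
Generation 0 (given above): 26 live cells
Generation 1: 27 live cells
111000000
111000000
101000010
101100001
000000001
001011010
010010101
001101110
Generation 2: 27 live cells
101000000
000100000
100000000
001100011
011010011
000111111
010000001
001111110
Generation 3: 20 live cells
000000000
010000000
001100000
001100011
010000000
010111100
000000001
001111110
Generation 4: 17 live cells
000000000
001000000
010100000
010100000
010001110
001011000
000000000
000111110
Generation 5: 16 live cells
(generation 5 grid is the final answer)

Answer: 000000000
001000000
010100000
110010100
010101100
000011000
000000000
000011100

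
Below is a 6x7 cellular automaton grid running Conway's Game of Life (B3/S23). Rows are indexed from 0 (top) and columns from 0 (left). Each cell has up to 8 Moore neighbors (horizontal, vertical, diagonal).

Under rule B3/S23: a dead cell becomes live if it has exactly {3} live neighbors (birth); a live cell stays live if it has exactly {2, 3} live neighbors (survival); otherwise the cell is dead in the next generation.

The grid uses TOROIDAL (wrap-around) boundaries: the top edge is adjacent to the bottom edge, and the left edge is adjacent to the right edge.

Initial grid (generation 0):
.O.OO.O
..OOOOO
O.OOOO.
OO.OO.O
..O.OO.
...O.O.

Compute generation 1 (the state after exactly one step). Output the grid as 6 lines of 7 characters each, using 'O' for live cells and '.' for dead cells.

Answer: O.....O
.......
.......
O......
OOO....
......O

Derivation:
Simulating step by step:
Generation 0 (given above): 24 live cells
Generation 1: 7 live cells
(generation 1 grid is the final answer)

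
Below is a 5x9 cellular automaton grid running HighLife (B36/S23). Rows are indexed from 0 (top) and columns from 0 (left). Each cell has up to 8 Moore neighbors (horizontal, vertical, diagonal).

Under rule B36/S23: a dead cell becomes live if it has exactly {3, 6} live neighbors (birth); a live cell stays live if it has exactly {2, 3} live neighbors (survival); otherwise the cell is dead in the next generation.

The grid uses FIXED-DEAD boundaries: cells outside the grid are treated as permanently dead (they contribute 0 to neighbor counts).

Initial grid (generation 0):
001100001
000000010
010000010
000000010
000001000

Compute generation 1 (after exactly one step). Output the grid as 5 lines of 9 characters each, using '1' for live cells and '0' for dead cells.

Simulating step by step:
Generation 0 (given above): 8 live cells
Generation 1: 7 live cells
(generation 1 grid is the final answer)

Answer: 000000000
001000011
000000111
000000100
000000000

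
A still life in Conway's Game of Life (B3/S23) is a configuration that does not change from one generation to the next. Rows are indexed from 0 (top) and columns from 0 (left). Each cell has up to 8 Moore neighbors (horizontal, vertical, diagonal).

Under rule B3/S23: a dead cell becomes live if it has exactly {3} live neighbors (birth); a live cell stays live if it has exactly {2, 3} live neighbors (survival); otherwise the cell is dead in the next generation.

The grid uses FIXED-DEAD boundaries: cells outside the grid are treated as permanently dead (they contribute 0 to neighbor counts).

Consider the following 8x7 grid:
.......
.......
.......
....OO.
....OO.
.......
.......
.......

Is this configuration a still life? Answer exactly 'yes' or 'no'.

Answer: yes

Derivation:
Compute generation 1 and compare to generation 0 (given above):
Generation 1:
.......
.......
.......
....OO.
....OO.
.......
.......
.......
The grids are IDENTICAL -> still life.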